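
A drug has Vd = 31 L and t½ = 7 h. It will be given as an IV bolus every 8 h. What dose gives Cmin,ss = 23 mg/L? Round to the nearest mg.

861 mg

τ/t½ = 8/7 ≈ 1.1429, so f = (1/2)^(8/7) ≈ 0.452862.
Cmin,ss = (D/Vd)·f/(1−f), so D = Cmin,ss·Vd·(1−f)/f.
D = 23 × 31 × (1−f)/f ≈ 23 × 31 × 1.20818 ≈ 861.43 mg.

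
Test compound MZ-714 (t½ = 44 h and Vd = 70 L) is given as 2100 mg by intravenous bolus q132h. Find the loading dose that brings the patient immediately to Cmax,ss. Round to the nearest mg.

f = (1/2)^(132/44) ≈ 0.125000; accumulation ratio R = 1/(1−f) ≈ 1.14286.
Loading dose to hit Cmax,ss on first dose: D_load = D_maint·R ≈ 2100 × 1.14286 ≈ 2400.01 mg.

2400 mg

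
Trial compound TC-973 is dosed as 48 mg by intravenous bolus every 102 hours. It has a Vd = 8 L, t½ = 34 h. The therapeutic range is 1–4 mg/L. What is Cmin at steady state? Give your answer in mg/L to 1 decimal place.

0.9 mg/L

τ = 102 h = 3 half-lives, so f = (1/2)^3 = 0.125.
Accumulation ratio R = 1/(1 − f) = 1/0.875 = 8/7.
Single-dose peak C₀ = D/Vd = 48/8 = 6 mg/L.
Steady-state peak Cmax,ss = C₀·R = 6 × 8/7 ≈ 6.857 mg/L.
Steady-state trough Cmin,ss = Cmax,ss·f ≈ 6.857 × 0.125 ≈ 0.857 mg/L.
Trough 0.9 mg/L vs MEC 1 mg/L: subtherapeutic.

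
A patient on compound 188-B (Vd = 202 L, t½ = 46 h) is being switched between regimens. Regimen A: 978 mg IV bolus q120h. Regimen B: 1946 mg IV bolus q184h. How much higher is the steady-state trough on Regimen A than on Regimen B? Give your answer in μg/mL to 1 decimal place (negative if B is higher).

0.3 μg/mL

Regimen A: f = (1/2)^(120/46) ≈ 0.1639; Cmin,ss = (978/202)·f/(1−f) ≈ 0.949 μg/mL.
Regimen B: f = (1/2)^(184/46) ≈ 0.0625; Cmin,ss = (1946/202)·f/(1−f) ≈ 0.642 μg/mL.
Difference ≈ 0.949 − 0.642 ≈ 0.307 μg/mL.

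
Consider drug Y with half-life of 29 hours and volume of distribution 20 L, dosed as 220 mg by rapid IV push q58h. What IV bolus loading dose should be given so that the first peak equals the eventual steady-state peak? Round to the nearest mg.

f = (1/2)^(58/29) ≈ 0.250000; accumulation ratio R = 1/(1−f) ≈ 1.33333.
Loading dose to hit Cmax,ss on first dose: D_load = D_maint·R ≈ 220 × 1.33333 ≈ 293.33 mg.

293 mg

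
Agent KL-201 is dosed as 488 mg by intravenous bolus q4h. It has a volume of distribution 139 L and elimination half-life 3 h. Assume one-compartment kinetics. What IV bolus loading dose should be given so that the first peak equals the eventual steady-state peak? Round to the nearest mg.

809 mg

f = (1/2)^(4/3) ≈ 0.396850; accumulation ratio R = 1/(1−f) ≈ 1.65796.
Loading dose to hit Cmax,ss on first dose: D_load = D_maint·R ≈ 488 × 1.65796 ≈ 809.08 mg.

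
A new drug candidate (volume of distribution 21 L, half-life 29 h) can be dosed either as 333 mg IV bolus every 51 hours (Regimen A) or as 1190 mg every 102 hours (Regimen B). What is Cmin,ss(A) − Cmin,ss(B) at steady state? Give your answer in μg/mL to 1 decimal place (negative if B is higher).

1.2 μg/mL

Regimen A: f = (1/2)^(51/29) ≈ 0.2955; Cmin,ss = (333/21)·f/(1−f) ≈ 6.651 μg/mL.
Regimen B: f = (1/2)^(102/29) ≈ 0.0873; Cmin,ss = (1190/21)·f/(1−f) ≈ 5.420 μg/mL.
Difference ≈ 6.651 − 5.420 ≈ 1.231 μg/mL.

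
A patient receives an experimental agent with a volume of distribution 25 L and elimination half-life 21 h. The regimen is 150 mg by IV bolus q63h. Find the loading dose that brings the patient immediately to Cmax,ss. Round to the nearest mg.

f = (1/2)^(63/21) ≈ 0.125000; accumulation ratio R = 1/(1−f) ≈ 1.14286.
Loading dose to hit Cmax,ss on first dose: D_load = D_maint·R ≈ 150 × 1.14286 ≈ 171.43 mg.

171 mg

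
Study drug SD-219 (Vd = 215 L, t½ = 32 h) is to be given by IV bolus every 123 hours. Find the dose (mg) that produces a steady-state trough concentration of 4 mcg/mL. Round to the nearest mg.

τ/t½ = 123/32 ≈ 3.8438, so f = (1/2)^(123/32) ≈ 0.069649.
Cmin,ss = (D/Vd)·f/(1−f), so D = Cmin,ss·Vd·(1−f)/f.
D = 4 × 215 × (1−f)/f ≈ 4 × 215 × 13.35771 ≈ 11487.63 mg.

11488 mg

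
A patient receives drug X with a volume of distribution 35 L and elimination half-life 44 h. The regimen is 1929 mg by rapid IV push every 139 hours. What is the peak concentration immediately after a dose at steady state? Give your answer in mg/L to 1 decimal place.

τ/t½ = 139/44 ≈ 3.1591, so fraction remaining f = (1/2)^(139/44) ≈ 0.1119.
Accumulation ratio R = 1/(1 − f) ≈ 1/0.8881 ≈ 1.1260.
Each bolus raises the concentration by D/Vd = 1929/35 ≈ 55.114 mg/L.
Cmax,ss = C₀/(1 − f) ≈ 55.114/0.8881 ≈ 62.058 mg/L.

62.1 mg/L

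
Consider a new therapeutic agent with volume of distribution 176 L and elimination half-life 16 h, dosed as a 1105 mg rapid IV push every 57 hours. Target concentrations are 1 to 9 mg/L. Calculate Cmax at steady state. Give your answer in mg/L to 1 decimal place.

6.9 mg/L

k = ln2/t½ = ln2/16 ≈ 0.043322 h⁻¹; fraction remaining f = e^(−kτ) = e^(−0.043322×57) ≈ 0.0846.
Accumulation ratio R = 1/(1 − f) ≈ 1/0.9154 ≈ 1.0924.
Single-dose peak C₀ = D/Vd = 1105/176 ≈ 6.278 mg/L.
Cmax,ss = C₀/(1 − f) ≈ 6.278/0.9154 ≈ 6.858 mg/L.
Peak 6.9 mg/L vs MTC 9 mg/L: below toxic threshold.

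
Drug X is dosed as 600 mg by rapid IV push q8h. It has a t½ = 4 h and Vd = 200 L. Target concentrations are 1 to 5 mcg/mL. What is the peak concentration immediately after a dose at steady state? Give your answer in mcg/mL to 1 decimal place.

The dosing interval is 2 half-lives, so f = 2^(−2) = 0.25.
Accumulation ratio R = 1/(1 − f) = 1/0.75 = 4/3.
Single-dose peak C₀ = D/Vd = 600/200 = 3 mcg/mL.
Steady-state peak Cmax,ss = C₀·R = 3 × 4/3 ≈ 4.000 mcg/mL.
Peak 4.0 mcg/mL vs MTC 5 mcg/mL: below toxic threshold.

4.0 mcg/mL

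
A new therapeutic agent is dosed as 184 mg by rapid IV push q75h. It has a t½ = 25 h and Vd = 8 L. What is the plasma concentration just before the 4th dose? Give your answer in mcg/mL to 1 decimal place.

f = (1/2)^(τ/t½) = (1/2)^(75/25) ≈ 0.1250.
C₀ = D/Vd = 184/8 ≈ 23.000 mcg/mL.
Before the 4th dose, 3 doses have been given. Superposition: Cmin = C₀·(f + f² + … + f^3).
≈ 23.000 × (0.1250 + 0.0156 + 0.0020) ≈ 23.000 × 0.1426 ≈ 3.280 mcg/mL.

3.3 mcg/mL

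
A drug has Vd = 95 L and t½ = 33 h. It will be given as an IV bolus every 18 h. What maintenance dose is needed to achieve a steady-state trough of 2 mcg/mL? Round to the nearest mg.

87 mg

τ/t½ = 18/33 ≈ 0.54545, so f = (1/2)^(18/33) ≈ 0.685175.
Cmin,ss = (D/Vd)·f/(1−f), so D = Cmin,ss·Vd·(1−f)/f.
D = 2 × 95 × (1−f)/f ≈ 2 × 95 × 0.45948 ≈ 87.30 mg.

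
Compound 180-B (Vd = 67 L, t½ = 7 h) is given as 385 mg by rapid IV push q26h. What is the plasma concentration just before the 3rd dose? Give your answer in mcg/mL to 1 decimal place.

f = (1/2)^(τ/t½) = (1/2)^(26/7) ≈ 0.0762.
C₀ = D/Vd = 385/67 ≈ 5.746 mcg/mL.
Before the 3rd dose, 2 doses have been given. Superposition: Cmin = C₀·(f + f²).
≈ 5.746 × (0.0762 + 0.0058) ≈ 5.746 × 0.0820 ≈ 0.471 mcg/mL.

0.5 mcg/mL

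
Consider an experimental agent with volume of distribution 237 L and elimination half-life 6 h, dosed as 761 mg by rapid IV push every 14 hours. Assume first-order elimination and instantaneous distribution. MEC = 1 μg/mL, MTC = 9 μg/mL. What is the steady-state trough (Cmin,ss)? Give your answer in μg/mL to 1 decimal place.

0.8 μg/mL

k = ln2/t½ = ln2/6 ≈ 0.115525 h⁻¹; fraction remaining f = e^(−kτ) = e^(−0.115525×14) ≈ 0.1984.
Accumulation ratio R = 1/(1 − f) ≈ 1/0.8016 ≈ 1.2475.
Single-dose peak C₀ = D/Vd = 761/237 ≈ 3.211 μg/mL.
Steady-state peak Cmax,ss = C₀·R ≈ 3.211 × 1.2475 ≈ 4.006 μg/mL.
Steady-state trough Cmin,ss = Cmax,ss·f ≈ 4.006 × 0.1984 ≈ 0.795 μg/mL.
Trough 0.8 μg/mL vs MEC 1 μg/mL: subtherapeutic.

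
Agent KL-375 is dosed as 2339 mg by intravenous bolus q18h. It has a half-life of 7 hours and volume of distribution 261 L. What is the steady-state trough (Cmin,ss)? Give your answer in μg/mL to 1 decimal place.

Over one 18-h interval, 18/7 ≈ 2.5714 half-lives elapse, leaving f ≈ 0.1682 of each dose.
At steady state, accumulation factor R = 1/(1 − e^(−kτ)) ≈ 1.2022.
Each bolus raises the concentration by D/Vd = 2339/261 ≈ 8.962 μg/mL.
Steady-state peak Cmax,ss = C₀·R ≈ 8.962 × 1.2022 ≈ 10.774 μg/mL.
Steady-state trough Cmin,ss = Cmax,ss·f ≈ 10.774 × 0.1682 ≈ 1.812 μg/mL.

1.8 μg/mL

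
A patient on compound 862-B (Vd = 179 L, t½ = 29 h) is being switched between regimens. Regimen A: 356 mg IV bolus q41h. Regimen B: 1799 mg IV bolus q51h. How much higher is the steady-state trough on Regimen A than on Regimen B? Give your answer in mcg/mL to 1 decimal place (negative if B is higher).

-3.0 mcg/mL

Regimen A: f = (1/2)^(41/29) ≈ 0.3753; Cmin,ss = (356/179)·f/(1−f) ≈ 1.195 mcg/mL.
Regimen B: f = (1/2)^(51/29) ≈ 0.2955; Cmin,ss = (1799/179)·f/(1−f) ≈ 4.216 mcg/mL.
Difference ≈ 1.195 − 4.216 ≈ -3.021 mcg/mL.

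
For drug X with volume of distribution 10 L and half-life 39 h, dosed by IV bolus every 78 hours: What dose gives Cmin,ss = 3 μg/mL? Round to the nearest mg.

τ/t½ = 78/39 ≈ 2, so f = (1/2)^(78/39) ≈ 0.250000.
Cmin,ss = (D/Vd)·f/(1−f), so D = Cmin,ss·Vd·(1−f)/f.
D = 3 × 10 × (1−f)/f ≈ 3 × 10 × 3.00000 ≈ 90.00 mg.

90 mg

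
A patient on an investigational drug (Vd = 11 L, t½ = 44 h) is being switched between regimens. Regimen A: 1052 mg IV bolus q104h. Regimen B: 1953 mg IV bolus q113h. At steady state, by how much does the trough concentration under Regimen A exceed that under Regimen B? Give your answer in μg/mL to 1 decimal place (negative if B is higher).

Regimen A: f = (1/2)^(104/44) ≈ 0.1943; Cmin,ss = (1052/11)·f/(1−f) ≈ 23.063 μg/mL.
Regimen B: f = (1/2)^(113/44) ≈ 0.1686; Cmin,ss = (1953/11)·f/(1−f) ≈ 36.005 μg/mL.
Difference ≈ 23.063 − 36.005 ≈ -12.942 μg/mL.

-12.9 μg/mL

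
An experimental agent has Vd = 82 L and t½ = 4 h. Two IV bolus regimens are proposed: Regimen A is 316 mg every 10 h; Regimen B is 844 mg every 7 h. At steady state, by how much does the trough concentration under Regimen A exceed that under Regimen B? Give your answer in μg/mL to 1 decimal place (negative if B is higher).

Regimen A: f = (1/2)^(10/4) ≈ 0.1768; Cmin,ss = (316/82)·f/(1−f) ≈ 0.828 μg/mL.
Regimen B: f = (1/2)^(7/4) ≈ 0.2973; Cmin,ss = (844/82)·f/(1−f) ≈ 4.355 μg/mL.
Difference ≈ 0.828 − 4.355 ≈ -3.527 μg/mL.

-3.5 μg/mL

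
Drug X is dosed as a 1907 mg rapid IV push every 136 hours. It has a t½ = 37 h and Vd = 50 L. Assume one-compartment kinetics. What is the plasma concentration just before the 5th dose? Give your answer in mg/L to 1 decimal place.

3.2 mg/L

f = (1/2)^(τ/t½) = (1/2)^(136/37) ≈ 0.0783.
C₀ = D/Vd = 1907/50 ≈ 38.140 mg/L.
Before the 5th dose, 4 doses have been given. Superposition: Cmin = C₀·(f + f² + … + f^4).
≈ 38.140 × (0.0783 + 0.0061 + 0.0005 + 0.0000) ≈ 38.140 × 0.0849 ≈ 3.238 mg/L.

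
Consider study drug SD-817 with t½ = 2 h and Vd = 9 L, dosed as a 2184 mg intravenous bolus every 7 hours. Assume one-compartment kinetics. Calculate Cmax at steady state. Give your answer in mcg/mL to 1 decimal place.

266.2 mcg/mL

k = ln2/t½ = ln2/2 ≈ 0.346574 h⁻¹; fraction remaining f = e^(−kτ) = e^(−0.346574×7) ≈ 0.0884.
At steady state, accumulation factor R = 1/(1 − e^(−kτ)) ≈ 1.0970.
Each bolus raises the concentration by D/Vd = 2184/9 ≈ 242.667 mcg/mL.
Cmax,ss = C₀/(1 − f) ≈ 242.667/0.9116 ≈ 266.199 mcg/mL.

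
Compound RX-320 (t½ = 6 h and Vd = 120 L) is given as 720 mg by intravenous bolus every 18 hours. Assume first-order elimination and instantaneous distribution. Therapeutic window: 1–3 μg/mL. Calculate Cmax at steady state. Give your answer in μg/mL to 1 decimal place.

6.9 μg/mL

The dosing interval is 3 half-lives, so f = 2^(−3) = 0.125.
Accumulation ratio R = 1/(1 − f) = 1/0.875 = 8/7.
Single-dose peak C₀ = D/Vd = 720/120 = 6 μg/mL.
Steady-state peak Cmax,ss = C₀·R = 6 × 8/7 ≈ 6.857 μg/mL.
Peak 6.9 μg/mL vs MTC 3 μg/mL: exceeds toxic threshold.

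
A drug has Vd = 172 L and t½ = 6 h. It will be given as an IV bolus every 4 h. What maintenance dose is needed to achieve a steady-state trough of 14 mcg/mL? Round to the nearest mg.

1414 mg

τ/t½ = 4/6 ≈ 0.66667, so f = (1/2)^(4/6) ≈ 0.629961.
Cmin,ss = (D/Vd)·f/(1−f), so D = Cmin,ss·Vd·(1−f)/f.
D = 14 × 172 × (1−f)/f ≈ 14 × 172 × 0.58740 ≈ 1414.46 mg.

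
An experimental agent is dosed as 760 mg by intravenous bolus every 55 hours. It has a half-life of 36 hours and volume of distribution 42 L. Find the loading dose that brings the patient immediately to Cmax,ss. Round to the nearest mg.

f = (1/2)^(55/36) ≈ 0.346811; accumulation ratio R = 1/(1−f) ≈ 1.53095.
Loading dose to hit Cmax,ss on first dose: D_load = D_maint·R ≈ 760 × 1.53095 ≈ 1163.52 mg.

1164 mg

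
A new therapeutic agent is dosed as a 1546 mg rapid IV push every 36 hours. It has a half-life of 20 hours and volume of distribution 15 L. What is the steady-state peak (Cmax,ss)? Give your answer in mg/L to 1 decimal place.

144.6 mg/L

k = ln2/t½ = ln2/20 ≈ 0.034657 h⁻¹; fraction remaining f = e^(−kτ) = e^(−0.034657×36) ≈ 0.2872.
At steady state, accumulation factor R = 1/(1 − e^(−kτ)) ≈ 1.4029.
Each bolus raises the concentration by D/Vd = 1546/15 ≈ 103.067 mg/L.
Cmax,ss = C₀/(1 − f) ≈ 103.067/0.7128 ≈ 144.595 mg/L.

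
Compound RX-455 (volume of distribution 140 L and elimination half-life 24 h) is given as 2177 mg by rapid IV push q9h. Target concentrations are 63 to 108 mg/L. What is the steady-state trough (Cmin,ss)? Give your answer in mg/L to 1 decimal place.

Over one 9-h interval, 9/24 ≈ 0.375 half-lives elapse, leaving f ≈ 0.7711 of each dose.
Accumulation ratio R = 1/(1 − f) ≈ 1/0.2289 ≈ 4.3687.
Each bolus raises the concentration by D/Vd = 2177/140 ≈ 15.550 mg/L.
Steady-state peak Cmax,ss = C₀·R ≈ 15.550 × 4.3687 ≈ 67.933 mg/L.
Steady-state trough Cmin,ss = Cmax,ss·f ≈ 67.933 × 0.7711 ≈ 52.383 mg/L.
Trough 52.4 mg/L vs MEC 63 mg/L: subtherapeutic.

52.4 mg/L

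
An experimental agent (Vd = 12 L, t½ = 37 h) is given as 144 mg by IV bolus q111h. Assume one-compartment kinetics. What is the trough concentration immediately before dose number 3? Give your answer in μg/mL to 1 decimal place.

1.7 μg/mL

f = (1/2)^(τ/t½) = (1/2)^(111/37) ≈ 0.1250.
C₀ = D/Vd = 144/12 ≈ 12.000 μg/mL.
Before the 3rd dose, 2 doses have been given. Superposition: Cmin = C₀·(f + f²).
≈ 12.000 × (0.1250 + 0.0156) ≈ 12.000 × 0.1406 ≈ 1.687 μg/mL.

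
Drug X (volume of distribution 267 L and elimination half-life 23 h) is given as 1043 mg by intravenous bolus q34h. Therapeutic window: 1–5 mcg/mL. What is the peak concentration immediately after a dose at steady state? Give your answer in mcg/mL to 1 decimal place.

τ/t½ = 34/23 ≈ 1.4783, so fraction remaining f = (1/2)^(34/23) ≈ 0.3589.
At steady state, accumulation factor R = 1/(1 − e^(−kτ)) ≈ 1.5598.
Single-dose peak C₀ = D/Vd = 1043/267 ≈ 3.906 mcg/mL.
Cmax,ss = C₀/(1 − f) ≈ 3.906/0.6411 ≈ 6.093 mcg/mL.
Peak 6.1 mcg/mL vs MTC 5 mcg/mL: exceeds toxic threshold.

6.1 mcg/mL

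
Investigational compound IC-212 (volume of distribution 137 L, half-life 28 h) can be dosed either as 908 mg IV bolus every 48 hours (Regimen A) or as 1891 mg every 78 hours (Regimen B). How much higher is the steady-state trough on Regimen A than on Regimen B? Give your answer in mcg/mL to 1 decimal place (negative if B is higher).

Regimen A: f = (1/2)^(48/28) ≈ 0.3048; Cmin,ss = (908/137)·f/(1−f) ≈ 2.906 mcg/mL.
Regimen B: f = (1/2)^(78/28) ≈ 0.1450; Cmin,ss = (1891/137)·f/(1−f) ≈ 2.341 mcg/mL.
Difference ≈ 2.906 − 2.341 ≈ 0.565 mcg/mL.

0.6 mcg/mL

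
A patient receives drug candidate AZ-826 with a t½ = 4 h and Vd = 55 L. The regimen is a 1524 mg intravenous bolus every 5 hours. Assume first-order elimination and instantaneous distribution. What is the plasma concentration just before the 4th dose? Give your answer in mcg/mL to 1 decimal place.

18.6 mcg/mL

f = (1/2)^(τ/t½) = (1/2)^(5/4) ≈ 0.4204.
C₀ = D/Vd = 1524/55 ≈ 27.709 mcg/mL.
Before the 4th dose, 3 doses have been given. Superposition: Cmin = C₀·(f + f² + … + f^3).
≈ 27.709 × (0.4204 + 0.1767 + 0.0743) ≈ 27.709 × 0.6714 ≈ 18.604 mcg/mL.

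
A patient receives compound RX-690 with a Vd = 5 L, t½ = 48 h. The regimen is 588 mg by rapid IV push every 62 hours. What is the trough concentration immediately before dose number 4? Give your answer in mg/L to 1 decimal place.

75.7 mg/L

f = (1/2)^(τ/t½) = (1/2)^(62/48) ≈ 0.4085.
C₀ = D/Vd = 588/5 ≈ 117.600 mg/L.
Before the 4th dose, 3 doses have been given. Superposition: Cmin = C₀·(f + f² + … + f^3).
≈ 117.600 × (0.4085 + 0.1669 + 0.0682) ≈ 117.600 × 0.6436 ≈ 75.687 mg/L.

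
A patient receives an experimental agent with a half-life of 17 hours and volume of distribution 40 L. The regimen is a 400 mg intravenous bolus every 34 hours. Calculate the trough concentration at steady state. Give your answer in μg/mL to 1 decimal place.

3.3 μg/mL

τ = 34 h = 2 half-lives, so f = (1/2)^2 = 0.25.
At steady state, R = 1/(1 − 0.25) = 4/3.
Single-dose peak C₀ = D/Vd = 400/40 = 10 μg/mL.
Steady-state peak Cmax,ss = C₀·R = 10 × 4/3 ≈ 13.333 μg/mL.
Steady-state trough Cmin,ss = Cmax,ss·f ≈ 13.333 × 0.25 ≈ 3.333 μg/mL.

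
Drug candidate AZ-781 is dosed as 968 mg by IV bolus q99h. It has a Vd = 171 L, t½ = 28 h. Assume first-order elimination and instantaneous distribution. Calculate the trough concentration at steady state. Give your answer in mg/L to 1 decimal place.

Over one 99-h interval, 99/28 ≈ 3.5357 half-lives elapse, leaving f ≈ 0.0862 of each dose.
Each bolus raises the concentration by D/Vd = 968/171 ≈ 5.661 mg/L.
Steady-state trough Cmin,ss = C₀·f/(1−f) ≈ 5.661 × 0.0862/0.9138 ≈ 0.534 mg/L.

0.5 mg/L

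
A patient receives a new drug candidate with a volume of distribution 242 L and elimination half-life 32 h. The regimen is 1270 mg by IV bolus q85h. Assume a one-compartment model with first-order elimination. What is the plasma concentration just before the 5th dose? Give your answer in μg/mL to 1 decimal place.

1.0 μg/mL

f = (1/2)^(τ/t½) = (1/2)^(85/32) ≈ 0.1586.
C₀ = D/Vd = 1270/242 ≈ 5.248 μg/mL.
Before the 5th dose, 4 doses have been given. Superposition: Cmin = C₀·(f + f² + … + f^4).
≈ 5.248 × (0.1586 + 0.0252 + 0.0040 + 0.0006) ≈ 5.248 × 0.1884 ≈ 0.989 μg/mL.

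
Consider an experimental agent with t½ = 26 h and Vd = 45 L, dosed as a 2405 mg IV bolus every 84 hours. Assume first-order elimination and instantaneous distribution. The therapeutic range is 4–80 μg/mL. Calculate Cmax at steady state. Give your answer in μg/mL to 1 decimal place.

τ/t½ = 84/26 ≈ 3.2308, so fraction remaining f = (1/2)^(84/26) ≈ 0.1065.
Accumulation ratio R = 1/(1 − f) ≈ 1/0.8935 ≈ 1.1192.
Single-dose peak C₀ = D/Vd = 2405/45 ≈ 53.444 μg/mL.
Steady-state peak Cmax,ss = C₀·R ≈ 53.444 × 1.1192 ≈ 59.815 μg/mL.
Peak 59.8 μg/mL vs MTC 80 μg/mL: below toxic threshold.

59.8 μg/mL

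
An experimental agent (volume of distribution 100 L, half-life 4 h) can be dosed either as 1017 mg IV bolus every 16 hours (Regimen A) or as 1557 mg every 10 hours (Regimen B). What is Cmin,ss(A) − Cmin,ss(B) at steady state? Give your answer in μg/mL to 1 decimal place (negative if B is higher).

Regimen A: f = (1/2)^(16/4) ≈ 0.0625; Cmin,ss = (1017/100)·f/(1−f) ≈ 0.678 μg/mL.
Regimen B: f = (1/2)^(10/4) ≈ 0.1768; Cmin,ss = (1557/100)·f/(1−f) ≈ 3.344 μg/mL.
Difference ≈ 0.678 − 3.344 ≈ -2.666 μg/mL.

-2.7 μg/mL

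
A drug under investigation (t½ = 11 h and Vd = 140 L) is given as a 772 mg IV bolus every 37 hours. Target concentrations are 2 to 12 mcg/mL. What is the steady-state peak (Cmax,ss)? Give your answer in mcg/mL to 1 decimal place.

τ/t½ = 37/11 ≈ 3.3636, so fraction remaining f = (1/2)^(37/11) ≈ 0.0972.
At steady state, accumulation factor R = 1/(1 − e^(−kτ)) ≈ 1.1077.
Single-dose peak C₀ = D/Vd = 772/140 ≈ 5.514 mcg/mL.
Steady-state peak Cmax,ss = C₀·R ≈ 5.514 × 1.1077 ≈ 6.108 mcg/mL.
Peak 6.1 mcg/mL vs MTC 12 mcg/mL: below toxic threshold.

6.1 mcg/mL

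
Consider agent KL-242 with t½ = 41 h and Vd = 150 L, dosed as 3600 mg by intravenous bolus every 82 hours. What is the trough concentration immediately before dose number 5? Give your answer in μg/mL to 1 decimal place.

f = (1/2)^(τ/t½) = (1/2)^(82/41) ≈ 0.2500.
C₀ = D/Vd = 3600/150 ≈ 24.000 μg/mL.
Before the 5th dose, 4 doses have been given. Superposition: Cmin = C₀·(f + f² + … + f^4).
≈ 24.000 × (0.2500 + 0.0625 + 0.0156 + 0.0039) ≈ 24.000 × 0.3320 ≈ 7.968 μg/mL.

8.0 μg/mL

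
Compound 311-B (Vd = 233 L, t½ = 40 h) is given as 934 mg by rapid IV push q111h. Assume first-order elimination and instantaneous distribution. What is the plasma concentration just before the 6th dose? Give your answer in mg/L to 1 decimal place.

0.7 mg/L

f = (1/2)^(τ/t½) = (1/2)^(111/40) ≈ 0.1461.
C₀ = D/Vd = 934/233 ≈ 4.009 mg/L.
Before the 6th dose, 5 doses have been given. Superposition: Cmin = C₀·(f + f² + … + f^5).
≈ 4.009 × (0.1461 + 0.0213 + 0.0031 + 0.0005 + 0.0001) ≈ 4.009 × 0.1711 ≈ 0.686 mg/L.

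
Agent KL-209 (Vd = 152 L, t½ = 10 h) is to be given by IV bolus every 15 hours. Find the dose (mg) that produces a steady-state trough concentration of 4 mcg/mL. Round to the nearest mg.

1112 mg

τ/t½ = 15/10 ≈ 1.5, so f = (1/2)^(15/10) ≈ 0.353553.
Cmin,ss = (D/Vd)·f/(1−f), so D = Cmin,ss·Vd·(1−f)/f.
D = 4 × 152 × (1−f)/f ≈ 4 × 152 × 1.82843 ≈ 1111.69 mg.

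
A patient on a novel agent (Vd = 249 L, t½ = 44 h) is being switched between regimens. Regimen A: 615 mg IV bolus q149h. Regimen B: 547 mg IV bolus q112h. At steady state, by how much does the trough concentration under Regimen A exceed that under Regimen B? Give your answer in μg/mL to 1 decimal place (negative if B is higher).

-0.2 μg/mL

Regimen A: f = (1/2)^(149/44) ≈ 0.0956; Cmin,ss = (615/249)·f/(1−f) ≈ 0.261 μg/mL.
Regimen B: f = (1/2)^(112/44) ≈ 0.1713; Cmin,ss = (547/249)·f/(1−f) ≈ 0.454 μg/mL.
Difference ≈ 0.261 − 0.454 ≈ -0.193 μg/mL.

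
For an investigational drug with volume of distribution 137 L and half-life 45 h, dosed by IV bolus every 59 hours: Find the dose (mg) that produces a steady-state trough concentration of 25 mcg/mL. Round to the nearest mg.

5074 mg

τ/t½ = 59/45 ≈ 1.3111, so f = (1/2)^(59/45) ≈ 0.403010.
Cmin,ss = (D/Vd)·f/(1−f), so D = Cmin,ss·Vd·(1−f)/f.
D = 25 × 137 × (1−f)/f ≈ 25 × 137 × 1.48133 ≈ 5073.56 mg.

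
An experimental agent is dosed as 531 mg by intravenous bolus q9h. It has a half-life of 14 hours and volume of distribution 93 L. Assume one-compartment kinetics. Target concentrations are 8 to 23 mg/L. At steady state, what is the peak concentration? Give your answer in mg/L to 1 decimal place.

15.9 mg/L

k = ln2/t½ = ln2/14 ≈ 0.049511 h⁻¹; fraction remaining f = e^(−kτ) = e^(−0.049511×9) ≈ 0.6404.
At steady state, accumulation factor R = 1/(1 − e^(−kτ)) ≈ 2.7809.
Single-dose peak C₀ = D/Vd = 531/93 ≈ 5.710 mg/L.
Steady-state peak Cmax,ss = C₀·R ≈ 5.710 × 2.7809 ≈ 15.879 mg/L.
Peak 15.9 mg/L vs MTC 23 mg/L: below toxic threshold.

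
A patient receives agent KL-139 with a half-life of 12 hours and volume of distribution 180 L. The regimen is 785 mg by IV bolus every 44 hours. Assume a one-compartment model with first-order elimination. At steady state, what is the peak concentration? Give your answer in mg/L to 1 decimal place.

4.7 mg/L

τ/t½ = 44/12 ≈ 3.6667, so fraction remaining f = (1/2)^(44/12) ≈ 0.0787.
At steady state, accumulation factor R = 1/(1 − e^(−kτ)) ≈ 1.0854.
Each bolus raises the concentration by D/Vd = 785/180 ≈ 4.361 mg/L.
Cmax,ss = C₀/(1 − f) ≈ 4.361/0.9213 ≈ 4.734 mg/L.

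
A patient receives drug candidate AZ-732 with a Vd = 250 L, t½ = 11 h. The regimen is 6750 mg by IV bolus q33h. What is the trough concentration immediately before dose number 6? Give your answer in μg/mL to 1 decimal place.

3.9 μg/mL

f = (1/2)^(τ/t½) = (1/2)^(33/11) ≈ 0.1250.
C₀ = D/Vd = 6750/250 ≈ 27.000 μg/mL.
Before the 6th dose, 5 doses have been given. Superposition: Cmin = C₀·(f + f² + … + f^5).
≈ 27.000 × (0.1250 + 0.0156 + 0.0020 + 0.0002 + 0.0000) ≈ 27.000 × 0.1428 ≈ 3.856 μg/mL.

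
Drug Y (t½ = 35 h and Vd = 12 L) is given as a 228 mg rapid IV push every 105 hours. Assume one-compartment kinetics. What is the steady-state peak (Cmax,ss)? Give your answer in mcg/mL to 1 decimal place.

21.7 mcg/mL

τ = 105 h = 3 half-lives, so f = (1/2)^3 = 0.125.
At steady state, R = 1/(1 − 0.125) = 8/7.
Single-dose peak C₀ = D/Vd = 228/12 = 19 mcg/mL.
Steady-state peak Cmax,ss = C₀·R = 19 × 8/7 ≈ 21.714 mcg/mL.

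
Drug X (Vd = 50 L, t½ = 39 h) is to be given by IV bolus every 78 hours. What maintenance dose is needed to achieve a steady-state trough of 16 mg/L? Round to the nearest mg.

2400 mg

τ/t½ = 78/39 ≈ 2, so f = (1/2)^(78/39) ≈ 0.250000.
Cmin,ss = (D/Vd)·f/(1−f), so D = Cmin,ss·Vd·(1−f)/f.
D = 16 × 50 × (1−f)/f ≈ 16 × 50 × 3.00000 ≈ 2400.00 mg.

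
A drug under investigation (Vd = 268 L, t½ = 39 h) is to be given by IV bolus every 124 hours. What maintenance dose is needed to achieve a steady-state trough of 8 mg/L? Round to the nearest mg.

τ/t½ = 124/39 ≈ 3.1795, so f = (1/2)^(124/39) ≈ 0.110377.
Cmin,ss = (D/Vd)·f/(1−f), so D = Cmin,ss·Vd·(1−f)/f.
D = 8 × 268 × (1−f)/f ≈ 8 × 268 × 8.05986 ≈ 17280.34 mg.

17280 mg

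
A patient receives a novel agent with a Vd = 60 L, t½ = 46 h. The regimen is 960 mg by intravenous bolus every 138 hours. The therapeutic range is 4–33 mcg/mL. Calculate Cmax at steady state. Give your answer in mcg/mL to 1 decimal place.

τ = 138 h = 3 half-lives, so f = (1/2)^3 = 0.125.
Accumulation ratio R = 1/(1 − f) = 1/0.875 = 8/7.
Single-dose peak C₀ = D/Vd = 960/60 = 16 mcg/mL.
Steady-state peak Cmax,ss = C₀·R = 16 × 8/7 ≈ 18.286 mcg/mL.
Peak 18.3 mcg/mL vs MTC 33 mcg/mL: below toxic threshold.

18.3 mcg/mL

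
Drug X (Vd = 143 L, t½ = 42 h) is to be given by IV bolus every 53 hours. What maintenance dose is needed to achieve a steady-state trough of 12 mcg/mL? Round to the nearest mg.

2399 mg

τ/t½ = 53/42 ≈ 1.2619, so f = (1/2)^(53/42) ≈ 0.416993.
Cmin,ss = (D/Vd)·f/(1−f), so D = Cmin,ss·Vd·(1−f)/f.
D = 12 × 143 × (1−f)/f ≈ 12 × 143 × 1.39812 ≈ 2399.17 mg.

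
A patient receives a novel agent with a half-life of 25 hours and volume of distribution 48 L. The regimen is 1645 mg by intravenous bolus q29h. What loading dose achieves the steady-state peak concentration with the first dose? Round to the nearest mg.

2977 mg

f = (1/2)^(29/25) ≈ 0.447513; accumulation ratio R = 1/(1−f) ≈ 1.81000.
Loading dose to hit Cmax,ss on first dose: D_load = D_maint·R ≈ 1645 × 1.81000 ≈ 2977.45 mg.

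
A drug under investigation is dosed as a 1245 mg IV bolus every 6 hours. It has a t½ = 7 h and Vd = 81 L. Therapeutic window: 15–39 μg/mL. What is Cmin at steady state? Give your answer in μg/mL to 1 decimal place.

18.9 μg/mL

τ/t½ = 6/7 ≈ 0.85714, so fraction remaining f = (1/2)^(6/7) ≈ 0.5520.
At steady state, accumulation factor R = 1/(1 − e^(−kτ)) ≈ 2.2321.
Single-dose peak C₀ = D/Vd = 1245/81 ≈ 15.370 μg/mL.
Cmax,ss = C₀/(1 − f) ≈ 15.370/0.4480 ≈ 34.308 μg/mL.
One interval later, Cmin,ss = Cmax,ss·e^(−kτ) ≈ 34.308 × 0.5520 ≈ 18.938 μg/mL.
Trough 18.9 μg/mL vs MEC 15 μg/mL: adequate.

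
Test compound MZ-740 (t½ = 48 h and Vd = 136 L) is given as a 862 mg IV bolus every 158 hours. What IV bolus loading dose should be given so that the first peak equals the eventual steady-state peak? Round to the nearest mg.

960 mg

f = (1/2)^(158/48) ≈ 0.102120; accumulation ratio R = 1/(1−f) ≈ 1.11373.
Loading dose to hit Cmax,ss on first dose: D_load = D_maint·R ≈ 862 × 1.11373 ≈ 960.04 mg.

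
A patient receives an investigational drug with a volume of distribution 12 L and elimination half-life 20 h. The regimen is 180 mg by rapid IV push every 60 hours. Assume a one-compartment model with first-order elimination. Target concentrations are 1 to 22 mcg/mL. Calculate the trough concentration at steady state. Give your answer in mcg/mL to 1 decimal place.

2.1 mcg/mL

The dosing interval is 3 half-lives, so f = 2^(−3) = 0.125.
Accumulation ratio R = 1/(1 − f) = 1/0.875 = 8/7.
Single-dose peak C₀ = D/Vd = 180/12 = 15 mcg/mL.
Steady-state peak Cmax,ss = C₀·R = 15 × 8/7 ≈ 17.143 mcg/mL.
Steady-state trough Cmin,ss = Cmax,ss·f ≈ 17.143 × 0.125 ≈ 2.143 mcg/mL.
Trough 2.1 mcg/mL vs MEC 1 mcg/mL: adequate.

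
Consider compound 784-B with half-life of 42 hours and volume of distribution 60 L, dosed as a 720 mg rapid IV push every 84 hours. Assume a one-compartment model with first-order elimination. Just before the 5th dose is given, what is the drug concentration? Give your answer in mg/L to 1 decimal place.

f = (1/2)^(τ/t½) = (1/2)^(84/42) ≈ 0.2500.
C₀ = D/Vd = 720/60 ≈ 12.000 mg/L.
Before the 5th dose, 4 doses have been given. Superposition: Cmin = C₀·(f + f² + … + f^4).
≈ 12.000 × (0.2500 + 0.0625 + 0.0156 + 0.0039) ≈ 12.000 × 0.3320 ≈ 3.984 mg/L.

4.0 mg/L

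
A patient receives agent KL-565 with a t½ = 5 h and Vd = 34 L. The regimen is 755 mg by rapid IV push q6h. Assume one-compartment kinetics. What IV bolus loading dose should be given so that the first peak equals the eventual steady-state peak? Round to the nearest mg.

f = (1/2)^(6/5) ≈ 0.435275; accumulation ratio R = 1/(1−f) ≈ 1.77077.
Loading dose to hit Cmax,ss on first dose: D_load = D_maint·R ≈ 755 × 1.77077 ≈ 1336.93 mg.

1337 mg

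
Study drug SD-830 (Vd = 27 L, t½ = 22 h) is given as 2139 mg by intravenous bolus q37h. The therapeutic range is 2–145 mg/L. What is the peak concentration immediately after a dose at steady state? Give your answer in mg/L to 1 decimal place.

k = ln2/t½ = ln2/22 ≈ 0.031507 h⁻¹; fraction remaining f = e^(−kτ) = e^(−0.031507×37) ≈ 0.3117.
At steady state, accumulation factor R = 1/(1 − e^(−kτ)) ≈ 1.4529.
Each bolus raises the concentration by D/Vd = 2139/27 ≈ 79.222 mg/L.
Steady-state peak Cmax,ss = C₀·R ≈ 79.222 × 1.4529 ≈ 115.102 mg/L.
Peak 115.1 mg/L vs MTC 145 mg/L: below toxic threshold.

115.1 mg/L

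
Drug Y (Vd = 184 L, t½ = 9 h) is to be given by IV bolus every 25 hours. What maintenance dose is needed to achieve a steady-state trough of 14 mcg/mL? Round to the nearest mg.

τ/t½ = 25/9 ≈ 2.7778, so f = (1/2)^(25/9) ≈ 0.145816.
Cmin,ss = (D/Vd)·f/(1−f), so D = Cmin,ss·Vd·(1−f)/f.
D = 14 × 184 × (1−f)/f ≈ 14 × 184 × 5.85796 ≈ 15090.10 mg.

15090 mg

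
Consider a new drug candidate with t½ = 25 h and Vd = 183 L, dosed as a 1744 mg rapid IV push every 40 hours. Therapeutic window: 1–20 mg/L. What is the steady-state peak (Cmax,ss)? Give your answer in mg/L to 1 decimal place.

14.2 mg/L

τ/t½ = 40/25 ≈ 1.6, so fraction remaining f = (1/2)^(40/25) ≈ 0.3299.
At steady state, accumulation factor R = 1/(1 − e^(−kτ)) ≈ 1.4923.
Single-dose peak C₀ = D/Vd = 1744/183 ≈ 9.530 mg/L.
Steady-state peak Cmax,ss = C₀·R ≈ 9.530 × 1.4923 ≈ 14.222 mg/L.
Peak 14.2 mg/L vs MTC 20 mg/L: below toxic threshold.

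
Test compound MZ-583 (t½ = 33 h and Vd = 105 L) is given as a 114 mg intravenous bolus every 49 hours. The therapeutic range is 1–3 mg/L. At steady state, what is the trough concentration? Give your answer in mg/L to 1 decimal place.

0.6 mg/L

τ/t½ = 49/33 ≈ 1.4848, so fraction remaining f = (1/2)^(49/33) ≈ 0.3573.
Accumulation ratio R = 1/(1 − f) ≈ 1/0.6427 ≈ 1.5559.
Each bolus raises the concentration by D/Vd = 114/105 ≈ 1.086 mg/L.
Cmax,ss = C₀/(1 − f) ≈ 1.086/0.6427 ≈ 1.690 mg/L.
One interval later, Cmin,ss = Cmax,ss·e^(−kτ) ≈ 1.690 × 0.3573 ≈ 0.604 mg/L.
Trough 0.6 mg/L vs MEC 1 mg/L: subtherapeutic.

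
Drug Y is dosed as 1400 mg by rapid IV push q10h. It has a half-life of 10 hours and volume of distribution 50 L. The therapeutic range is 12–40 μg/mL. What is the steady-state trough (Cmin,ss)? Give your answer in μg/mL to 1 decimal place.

τ = 10 h = 1 half-life, so f = (1/2)^1 = 0.5.
Accumulation ratio R = 1/(1 − f) = 1/0.5 = 2/1.
Single-dose peak C₀ = D/Vd = 1400/50 = 28 μg/mL.
Steady-state peak Cmax,ss = C₀·R = 28 × 2/1 ≈ 56.000 μg/mL.
Steady-state trough Cmin,ss = Cmax,ss·f ≈ 56.000 × 0.5 ≈ 28.000 μg/mL.
Trough 28.0 μg/mL vs MEC 12 μg/mL: adequate.

28.0 μg/mL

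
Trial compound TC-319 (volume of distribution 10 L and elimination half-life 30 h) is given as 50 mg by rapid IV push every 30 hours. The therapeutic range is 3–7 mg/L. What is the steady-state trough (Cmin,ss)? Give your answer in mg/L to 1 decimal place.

The dosing interval is 1 half-life, so f = 2^(−1) = 0.5.
At steady state, R = 1/(1 − 0.5) = 2/1.
Single-dose peak C₀ = D/Vd = 50/10 = 5 mg/L.
Steady-state peak Cmax,ss = C₀·R = 5 × 2/1 ≈ 10.000 mg/L.
Steady-state trough Cmin,ss = Cmax,ss·f ≈ 10.000 × 0.5 ≈ 5.000 mg/L.
Trough 5.0 mg/L vs MEC 3 mg/L: adequate.

5.0 mg/L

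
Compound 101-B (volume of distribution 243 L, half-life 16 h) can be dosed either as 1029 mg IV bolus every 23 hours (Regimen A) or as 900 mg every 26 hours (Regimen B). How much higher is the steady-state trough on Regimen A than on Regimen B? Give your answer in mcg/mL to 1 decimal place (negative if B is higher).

Regimen A: f = (1/2)^(23/16) ≈ 0.3692; Cmin,ss = (1029/243)·f/(1−f) ≈ 2.478 mcg/mL.
Regimen B: f = (1/2)^(26/16) ≈ 0.3242; Cmin,ss = (900/243)·f/(1−f) ≈ 1.777 mcg/mL.
Difference ≈ 2.478 − 1.777 ≈ 0.701 mcg/mL.

0.7 mcg/mL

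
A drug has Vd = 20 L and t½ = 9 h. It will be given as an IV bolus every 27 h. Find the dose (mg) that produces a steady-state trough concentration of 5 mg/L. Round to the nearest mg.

700 mg

τ/t½ = 27/9 ≈ 3, so f = (1/2)^(27/9) ≈ 0.125000.
Cmin,ss = (D/Vd)·f/(1−f), so D = Cmin,ss·Vd·(1−f)/f.
D = 5 × 20 × (1−f)/f ≈ 5 × 20 × 7.00000 ≈ 700.00 mg.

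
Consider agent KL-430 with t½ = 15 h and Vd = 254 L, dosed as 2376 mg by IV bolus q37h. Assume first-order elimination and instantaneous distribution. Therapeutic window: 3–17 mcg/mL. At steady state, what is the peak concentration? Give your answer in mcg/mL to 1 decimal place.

11.4 mcg/mL

Over one 37-h interval, 37/15 ≈ 2.4667 half-lives elapse, leaving f ≈ 0.1809 of each dose.
At steady state, accumulation factor R = 1/(1 − e^(−kτ)) ≈ 1.2209.
Each bolus raises the concentration by D/Vd = 2376/254 ≈ 9.354 mcg/mL.
Steady-state peak Cmax,ss = C₀·R ≈ 9.354 × 1.2209 ≈ 11.420 mcg/mL.
Peak 11.4 mcg/mL vs MTC 17 mcg/mL: below toxic threshold.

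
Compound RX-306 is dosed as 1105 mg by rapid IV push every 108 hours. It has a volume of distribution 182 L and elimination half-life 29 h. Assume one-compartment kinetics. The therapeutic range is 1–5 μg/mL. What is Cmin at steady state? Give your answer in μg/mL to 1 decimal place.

0.5 μg/mL

Over one 108-h interval, 108/29 ≈ 3.7241 half-lives elapse, leaving f ≈ 0.0757 of each dose.
Accumulation ratio R = 1/(1 − f) ≈ 1/0.9243 ≈ 1.0819.
Single-dose peak C₀ = D/Vd = 1105/182 ≈ 6.071 μg/mL.
Steady-state peak Cmax,ss = C₀·R ≈ 6.071 × 1.0819 ≈ 6.568 μg/mL.
Steady-state trough Cmin,ss = Cmax,ss·f ≈ 6.568 × 0.0757 ≈ 0.497 μg/mL.
Trough 0.5 μg/mL vs MEC 1 μg/mL: subtherapeutic.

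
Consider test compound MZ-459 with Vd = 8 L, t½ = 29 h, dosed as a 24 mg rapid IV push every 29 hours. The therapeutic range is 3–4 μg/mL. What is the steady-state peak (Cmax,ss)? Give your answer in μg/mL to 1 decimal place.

τ = 29 h = 1 half-life, so f = (1/2)^1 = 0.5.
Accumulation ratio R = 1/(1 − f) = 1/0.5 = 2/1.
Single-dose peak C₀ = D/Vd = 24/8 = 3 μg/mL.
Steady-state peak Cmax,ss = C₀·R = 3 × 2/1 ≈ 6.000 μg/mL.
Peak 6.0 μg/mL vs MTC 4 μg/mL: exceeds toxic threshold.

6.0 μg/mL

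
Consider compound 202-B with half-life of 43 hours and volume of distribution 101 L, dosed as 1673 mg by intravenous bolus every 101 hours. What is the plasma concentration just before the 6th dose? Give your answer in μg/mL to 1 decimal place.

f = (1/2)^(τ/t½) = (1/2)^(101/43) ≈ 0.1963.
C₀ = D/Vd = 1673/101 ≈ 16.564 μg/mL.
Before the 6th dose, 5 doses have been given. Superposition: Cmin = C₀·(f + f² + … + f^5).
≈ 16.564 × (0.1963 + 0.0385 + 0.0076 + 0.0015 + 0.0003) ≈ 16.564 × 0.2442 ≈ 4.045 μg/mL.

4.0 μg/mL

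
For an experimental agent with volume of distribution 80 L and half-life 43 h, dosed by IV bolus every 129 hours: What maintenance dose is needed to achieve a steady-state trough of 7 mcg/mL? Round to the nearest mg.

3920 mg

τ/t½ = 129/43 ≈ 3, so f = (1/2)^(129/43) ≈ 0.125000.
Cmin,ss = (D/Vd)·f/(1−f), so D = Cmin,ss·Vd·(1−f)/f.
D = 7 × 80 × (1−f)/f ≈ 7 × 80 × 7.00000 ≈ 3920.00 mg.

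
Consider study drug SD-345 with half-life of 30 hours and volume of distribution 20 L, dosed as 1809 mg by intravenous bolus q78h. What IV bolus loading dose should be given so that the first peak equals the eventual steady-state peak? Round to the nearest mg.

f = (1/2)^(78/30) ≈ 0.164938; accumulation ratio R = 1/(1−f) ≈ 1.19752.
Loading dose to hit Cmax,ss on first dose: D_load = D_maint·R ≈ 1809 × 1.19752 ≈ 2166.31 mg.

2166 mg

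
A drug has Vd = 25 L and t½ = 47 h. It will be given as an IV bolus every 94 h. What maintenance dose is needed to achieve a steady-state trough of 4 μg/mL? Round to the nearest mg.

300 mg

τ/t½ = 94/47 ≈ 2, so f = (1/2)^(94/47) ≈ 0.250000.
Cmin,ss = (D/Vd)·f/(1−f), so D = Cmin,ss·Vd·(1−f)/f.
D = 4 × 25 × (1−f)/f ≈ 4 × 25 × 3.00000 ≈ 300.00 mg.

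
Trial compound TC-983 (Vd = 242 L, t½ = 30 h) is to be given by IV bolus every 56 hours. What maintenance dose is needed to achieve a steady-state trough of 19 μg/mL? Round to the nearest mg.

τ/t½ = 56/30 ≈ 1.8667, so f = (1/2)^(56/30) ≈ 0.274206.
Cmin,ss = (D/Vd)·f/(1−f), so D = Cmin,ss·Vd·(1−f)/f.
D = 19 × 242 × (1−f)/f ≈ 19 × 242 × 2.64689 ≈ 12170.40 mg.

12170 mg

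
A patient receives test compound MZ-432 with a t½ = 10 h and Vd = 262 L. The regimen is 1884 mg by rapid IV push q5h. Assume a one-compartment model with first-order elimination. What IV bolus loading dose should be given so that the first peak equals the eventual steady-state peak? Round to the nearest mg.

f = (1/2)^(5/10) ≈ 0.707107; accumulation ratio R = 1/(1−f) ≈ 3.41422.
Loading dose to hit Cmax,ss on first dose: D_load = D_maint·R ≈ 1884 × 3.41422 ≈ 6432.39 mg.

6432 mg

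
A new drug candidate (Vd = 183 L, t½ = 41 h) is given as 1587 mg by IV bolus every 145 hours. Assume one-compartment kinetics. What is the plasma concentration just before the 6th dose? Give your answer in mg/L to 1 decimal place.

f = (1/2)^(τ/t½) = (1/2)^(145/41) ≈ 0.0862.
C₀ = D/Vd = 1587/183 ≈ 8.672 mg/L.
Before the 6th dose, 5 doses have been given. Superposition: Cmin = C₀·(f + f² + … + f^5).
≈ 8.672 × (0.0862 + 0.0074 + 0.0006 + 0.0001 + 0.0000) ≈ 8.672 × 0.0943 ≈ 0.818 mg/L.

0.8 mg/L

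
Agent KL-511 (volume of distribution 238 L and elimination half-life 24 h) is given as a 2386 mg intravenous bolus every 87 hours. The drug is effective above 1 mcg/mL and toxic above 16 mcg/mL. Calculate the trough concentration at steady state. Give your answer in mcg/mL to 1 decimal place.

0.9 mcg/mL

Over one 87-h interval, 87/24 ≈ 3.625 half-lives elapse, leaving f ≈ 0.0811 of each dose.
At steady state, accumulation factor R = 1/(1 − e^(−kτ)) ≈ 1.0883.
Each bolus raises the concentration by D/Vd = 2386/238 ≈ 10.025 mcg/mL.
Cmax,ss = C₀/(1 − f) ≈ 10.025/0.9189 ≈ 10.910 mcg/mL.
Steady-state trough Cmin,ss = Cmax,ss·f ≈ 10.910 × 0.0811 ≈ 0.885 mcg/mL.
Trough 0.9 mcg/mL vs MEC 1 mcg/mL: subtherapeutic.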